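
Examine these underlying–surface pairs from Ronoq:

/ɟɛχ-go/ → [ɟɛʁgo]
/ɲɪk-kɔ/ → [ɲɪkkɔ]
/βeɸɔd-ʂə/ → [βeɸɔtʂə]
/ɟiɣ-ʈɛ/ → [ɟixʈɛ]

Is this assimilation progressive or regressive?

regressive

Underlying /χ/ is realised as [ʁ] next to /g/; /g/ itself does not change.
The change voiceless → voiced matches the voicing of the following /g/, identifying this as voicing assimilation.
The other alternating forms pattern the same way: /d/ → [t] before /ʂ/ (voiced → voiceless, matching voiceless); /ɣ/ → [x] before /ʈ/ (voiced → voiceless, matching voiceless) — only voicing changes, and always toward the following segment.
Nothing changes in [ɲɪkkɔ]: there the adjacent consonants already agree in voicing (/k/ and /k/ are both voiceless), so this form is consistent with the same rule.
Since the segment that changes precedes the conditioning segment, the assimilation is regressive.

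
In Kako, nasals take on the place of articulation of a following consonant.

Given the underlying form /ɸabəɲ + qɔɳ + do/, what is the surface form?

/ɲ/ is a voiced palatal nasal. The following trigger /q/ is uvular, so /ɲ/ must become uvular as well.
Changing only its place to uvular gives [ɴ] — the voiced uvular nasal.
At the second juncture, /ɳ/ likewise becomes [n] adjacent to /d/.

[ɸabəɴqɔndo]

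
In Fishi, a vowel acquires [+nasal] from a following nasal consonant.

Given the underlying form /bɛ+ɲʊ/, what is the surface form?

[bɛ̃ɲʊ]

The vowel /ɛ/ is adjacent to the following nasal /ɲ/, so it acquires [+nasal] and surfaces as [ɛ̃].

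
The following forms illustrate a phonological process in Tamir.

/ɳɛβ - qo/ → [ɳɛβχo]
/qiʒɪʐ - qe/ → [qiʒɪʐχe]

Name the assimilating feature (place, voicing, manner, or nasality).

manner

Comparing underlying and surface forms, /q/ → [χ] is the alternation; the neighbouring /β/ is constant.
/q/ is a stop while /β/ is a fricative; the output [χ] is a fricative, matching the trigger — so the feature that spreads is manner.
Checking the remaining alternation: /q/ → [χ] after /ʐ/ (stop → fricative, matching a fricative) — only manner changes, and always toward the preceding segment.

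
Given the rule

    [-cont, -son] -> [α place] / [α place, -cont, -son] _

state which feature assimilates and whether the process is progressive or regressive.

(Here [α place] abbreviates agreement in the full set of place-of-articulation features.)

The rule copies the place features (abbreviated [place]) from the environment onto the target, so the assimilating feature is place.
Since the environment is written before the underscore, the trigger precedes the target; the direction is progressive.

progressive place assimilation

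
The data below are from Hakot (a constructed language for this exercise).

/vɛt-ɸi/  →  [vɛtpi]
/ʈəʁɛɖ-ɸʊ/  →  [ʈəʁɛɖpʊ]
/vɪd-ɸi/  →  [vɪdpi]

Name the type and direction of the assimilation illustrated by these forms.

Underlying /ɸ/ is realised as [p] next to /t/; /t/ itself does not change.
The change fricative → stop matches the manner of the preceding /t/, identifying this as manner assimilation.
Place and voice are unchanged, so the assimilation is partial, not total.
The same holds elsewhere in the data: /ɸ/ → [p] after /ɖ/ (fricative → stop, matching a stop); /ɸ/ → [p] after /d/ (fricative → stop, matching a stop) — only manner changes, and always toward the preceding segment.
The trigger is the preceding segment, so the direction is progressive (perseverative).

progressive manner assimilation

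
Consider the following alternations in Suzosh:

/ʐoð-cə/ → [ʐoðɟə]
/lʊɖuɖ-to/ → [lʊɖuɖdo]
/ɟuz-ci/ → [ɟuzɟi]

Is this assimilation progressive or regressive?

Underlying /c/ is realised as [ɟ] next to /ð/; /ð/ itself does not change.
/c/ is voiceless while /ð/ is voiced; the output [ɟ] is voiced, matching the trigger — so the feature that spreads is voicing.
The other alternating forms pattern the same way: /t/ → [d] after /ɖ/ (voiceless → voiced, matching voiced); /c/ → [ɟ] after /z/ (voiceless → voiced, matching voiced) — only voicing changes, and always toward the preceding segment.
The trigger is the preceding segment, so the direction is progressive (perseverative).

progressive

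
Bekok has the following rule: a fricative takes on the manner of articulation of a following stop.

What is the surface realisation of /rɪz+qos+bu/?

[rɪdqotbu]

/z/ is a voiced alveolar fricative. The following trigger /q/ is a stop, so /z/ must become a stop as well.
A voiced alveolar stop is [d], so the surface segment is [d].
At the second juncture, /s/ likewise becomes [t] adjacent to /b/.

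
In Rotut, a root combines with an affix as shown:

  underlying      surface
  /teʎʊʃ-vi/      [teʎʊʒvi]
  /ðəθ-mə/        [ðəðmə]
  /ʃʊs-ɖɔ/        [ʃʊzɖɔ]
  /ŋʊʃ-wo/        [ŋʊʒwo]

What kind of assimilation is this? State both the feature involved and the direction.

Comparing underlying and surface forms, /ʃ/ → [ʒ] is the alternation; the neighbouring /v/ is constant.
The change voiceless → voiced matches the voicing of the following /v/, identifying this as voicing assimilation.
Place and manner are unchanged, so the assimilation is partial, not total.
The other alternating forms pattern the same way: /θ/ → [ð] before /m/ (voiceless → voiced, matching voiced); /s/ → [z] before /ɖ/ (voiceless → voiced, matching voiced); /ʃ/ → [ʒ] before /w/ (voiceless → voiced, matching voiced) — only voicing changes, and always toward the following segment.
The trigger is the following segment, so the direction is regressive (anticipatory).

regressive voicing assimilation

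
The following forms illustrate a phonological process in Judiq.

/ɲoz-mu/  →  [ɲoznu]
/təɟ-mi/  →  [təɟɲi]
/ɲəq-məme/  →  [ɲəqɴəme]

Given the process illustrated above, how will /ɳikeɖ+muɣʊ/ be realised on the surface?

The data show progressive place assimilation: /m/ → [n] after /z/; /m/ → [ɲ] after /ɟ/; /m/ → [ɴ] after /q/. In each pair only place changes, matching the preceding consonant, while manner and voice stay constant.
/m/ is a voiced bilabial nasal. The preceding trigger /ɖ/ is retroflex, so /m/ must become retroflex as well.
A voiced retroflex nasal is [ɳ], so the surface segment is [ɳ].

[ɳikeɖɳuɣʊ]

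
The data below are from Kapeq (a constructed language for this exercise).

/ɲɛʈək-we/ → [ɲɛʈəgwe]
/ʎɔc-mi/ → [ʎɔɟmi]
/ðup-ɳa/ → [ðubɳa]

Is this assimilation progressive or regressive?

The segment that alternates is /k/, which surfaces as [g] when adjacent to /w/.
The change voiceless → voiced matches the voicing of the following /w/, identifying this as voicing assimilation.
The same holds elsewhere in the data: /c/ → [ɟ] before /m/ (voiceless → voiced, matching voiced); /p/ → [b] before /ɳ/ (voiceless → voiced, matching voiced) — only voicing changes, and always toward the following segment.
Since the segment that changes precedes the conditioning segment, the assimilation is regressive.

regressive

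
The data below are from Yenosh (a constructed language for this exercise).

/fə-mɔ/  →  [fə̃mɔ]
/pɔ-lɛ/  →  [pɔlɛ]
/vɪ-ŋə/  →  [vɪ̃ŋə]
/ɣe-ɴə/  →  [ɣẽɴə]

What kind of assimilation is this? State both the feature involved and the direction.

The vowel /ə/ surfaces as nasalised [ə̃] next to the following nasal /m/ — it has acquired the [+nasal] feature of its neighbour.
Likewise in the remaining data: /ɪ/ → [ɪ̃] before /ŋ/; /e/ → [ẽ] before /ɴ/ — each time a vowel is nasalised next to a following nasal.
No change occurs in [pɔlɛ] because the vowel at the boundary is adjacent to an oral consonant, not a nasal (/ɔ/ next to /l/).
Because the conditioning nasal is to the right of the vowel that changes, the process is regressive (anticipatory).

regressive nasality assimilation (vowel nasalisation)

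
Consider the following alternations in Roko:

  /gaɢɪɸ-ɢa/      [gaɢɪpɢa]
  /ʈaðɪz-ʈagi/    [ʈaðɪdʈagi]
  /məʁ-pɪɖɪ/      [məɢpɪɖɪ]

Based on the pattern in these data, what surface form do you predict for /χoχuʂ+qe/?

The data show regressive manner assimilation: /ɸ/ → [p] before /ɢ/; /z/ → [d] before /ʈ/; /ʁ/ → [ɢ] before /p/. In each pair only manner changes, matching the following consonant, while place and voice stay constant.
/ʂ/ is a voiceless retroflex fricative. The following trigger /q/ is a stop, so /ʂ/ must become a stop as well.
A voiceless retroflex stop is [ʈ], so the surface segment is [ʈ].

[χoχuʈqe]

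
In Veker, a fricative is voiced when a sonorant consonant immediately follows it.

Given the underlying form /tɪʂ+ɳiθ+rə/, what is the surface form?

[tɪʐɳiðrə]

The rule targets /ʂ/ (voiceless retroflex fricative), which sits before the trigger /ɳ/ (voiced).
Changing only its voicing to voiced gives [ʐ] — the voiced retroflex fricative.
The same rule applies at the second boundary: /θ/ → [ð] next to /r/.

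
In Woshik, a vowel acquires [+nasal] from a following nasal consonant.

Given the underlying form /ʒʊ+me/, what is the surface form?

/ʊ/ sits next to the nasal /m/ and is therefore nasalised to [ʊ̃].

[ʒʊ̃me]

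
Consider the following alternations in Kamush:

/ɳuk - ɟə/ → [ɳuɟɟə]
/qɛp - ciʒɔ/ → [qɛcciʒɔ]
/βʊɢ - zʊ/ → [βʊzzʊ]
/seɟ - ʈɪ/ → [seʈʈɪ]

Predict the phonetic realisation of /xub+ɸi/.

The data show regressive total assimilation (/k/ → [ɟ] before /ɟ/; /p/ → [c] before /c/; /ɢ/ → [z] before /z/; /ɟ/ → [ʈ] before /ʈ/): in every case the target segment becomes identical to its following neighbour, copying more than a single feature.
/b/ is the segment targeted by the rule; it sits immediately before /ɸ/, so it assimilates completely and surfaces as [ɸ].

[xuɸɸi]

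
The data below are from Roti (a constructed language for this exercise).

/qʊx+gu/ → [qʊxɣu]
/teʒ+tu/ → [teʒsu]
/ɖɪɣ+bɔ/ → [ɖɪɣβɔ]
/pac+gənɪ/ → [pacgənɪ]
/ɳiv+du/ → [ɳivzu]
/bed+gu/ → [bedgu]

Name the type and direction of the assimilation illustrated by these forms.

progressive manner assimilation

Underlying /g/ is realised as [ɣ] next to /x/; /x/ itself does not change.
/g/ is a stop while /x/ is a fricative; the output [ɣ] is a fricative, matching the trigger — so the feature that spreads is manner.
Place and voice are unchanged, so the assimilation is partial, not total.
The same holds elsewhere in the data: /t/ → [s] after /ʒ/ (stop → fricative, matching a fricative); /b/ → [β] after /ɣ/ (stop → fricative, matching a fricative); /d/ → [z] after /v/ (stop → fricative, matching a fricative) — only manner changes, and always toward the preceding segment.
No alternation appears in [pacgənɪ], [bedgu]: there the adjacent consonants already agree in manner (/g/ and /c/ are both stops; /g/ and /d/ are both stops), so these forms are consistent with the same rule.
Since the segment that changes follows the conditioning segment, the assimilation is progressive.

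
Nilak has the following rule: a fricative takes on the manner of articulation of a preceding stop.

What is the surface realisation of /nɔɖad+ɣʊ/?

[nɔɖadgʊ]

The rule targets /ɣ/ (voiced velar fricative), which sits after the trigger /d/ (stop).
Changing only its manner to stop gives [g] — the voiced velar stop.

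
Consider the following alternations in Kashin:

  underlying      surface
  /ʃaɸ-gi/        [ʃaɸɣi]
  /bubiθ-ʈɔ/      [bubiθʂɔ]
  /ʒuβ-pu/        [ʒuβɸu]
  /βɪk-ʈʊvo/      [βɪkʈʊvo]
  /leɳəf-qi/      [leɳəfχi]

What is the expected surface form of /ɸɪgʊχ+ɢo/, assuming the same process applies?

The data show progressive manner assimilation: /g/ → [ɣ] after /ɸ/; /ʈ/ → [ʂ] after /θ/; /p/ → [ɸ] after /β/; /q/ → [χ] after /f/. In each pair only manner changes, matching the preceding consonant, while place and voice stay constant.
Nothing changes in [βɪkʈʊvo]: there the adjacent consonants already agree in manner (/ʈ/ and /k/ are both stops), so this form is consistent with the same rule.
The rule targets /ɢ/ (voiced uvular stop), which sits after the trigger /χ/ (fricative).
Changing only its manner to fricative gives [ʁ] — the voiced uvular fricative.

[ɸɪgʊχʁo]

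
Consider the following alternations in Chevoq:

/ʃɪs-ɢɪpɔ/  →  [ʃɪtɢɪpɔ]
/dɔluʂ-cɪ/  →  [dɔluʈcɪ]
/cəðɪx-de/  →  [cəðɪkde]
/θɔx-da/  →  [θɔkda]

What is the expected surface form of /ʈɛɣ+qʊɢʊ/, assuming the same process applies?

[ʈɛgqʊɢʊ]

The data show regressive manner assimilation: /s/ → [t] before /ɢ/; /ʂ/ → [ʈ] before /c/; /x/ → [k] before /d/. In each pair only manner changes, matching the following consonant, while place and voice stay constant.
/ɣ/ is a voiced velar fricative. The following trigger /q/ is a stop, so /ɣ/ must become a stop as well.
A voiced velar stop is [g], so the surface segment is [g].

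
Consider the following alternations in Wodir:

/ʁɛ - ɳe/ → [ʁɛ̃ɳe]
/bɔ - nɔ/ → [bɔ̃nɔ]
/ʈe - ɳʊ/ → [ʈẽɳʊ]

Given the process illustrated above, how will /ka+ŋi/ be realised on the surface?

The data show regressive nasality assimilation (vowel nasalisation): /ɛ/ → [ɛ̃] before /ɳ/; /ɔ/ → [ɔ̃] before /n/; /e/ → [ẽ] before /ɳ/ — a vowel is nasalised by an immediately following nasal consonant.
The vowel /a/ is adjacent to the following nasal /ŋ/, so it acquires [+nasal] and surfaces as [ã].

[kãŋi]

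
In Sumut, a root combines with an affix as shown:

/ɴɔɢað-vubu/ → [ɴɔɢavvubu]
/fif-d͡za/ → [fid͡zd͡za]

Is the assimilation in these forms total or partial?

Comparing underlying and surface forms, /f/ → [d͡z] is the alternation; the neighbouring /d͡z/ is constant.
The output [d͡z] is identical to the trigger /d͡z/ — every feature (place, manner, voicing) has been copied — so this is total assimilation.
The other form behaves the same way: /ð/ → [v] before /v/ — in each case the output is a copy of the following consonant.

total assimilation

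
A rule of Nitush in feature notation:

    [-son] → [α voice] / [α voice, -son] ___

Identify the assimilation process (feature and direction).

progressive voicing assimilation

The shared variable α links the value of [voice] on the target to the same value on the neighbouring segment, so voicing is the feature that assimilates.
The conditioning segment sits to the left of the focus bar, meaning the trigger precedes the segment that changes — progressive assimilation.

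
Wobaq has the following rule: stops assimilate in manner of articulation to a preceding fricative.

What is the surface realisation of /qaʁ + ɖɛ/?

/ɖ/ is a voiced retroflex stop. The preceding trigger /ʁ/ is a fricative, so /ɖ/ must become a fricative as well.
Changing only its manner to fricative gives [ʐ] — the voiced retroflex fricative.

[qaʁʐɛ]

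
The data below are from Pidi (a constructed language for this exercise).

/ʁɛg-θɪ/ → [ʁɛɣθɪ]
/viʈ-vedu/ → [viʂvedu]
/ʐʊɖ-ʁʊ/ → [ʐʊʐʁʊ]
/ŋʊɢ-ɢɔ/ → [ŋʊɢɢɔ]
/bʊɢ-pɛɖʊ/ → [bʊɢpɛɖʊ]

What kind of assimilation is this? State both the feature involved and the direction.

The segment that alternates is /g/, which surfaces as [ɣ] when adjacent to /θ/.
The change stop → fricative matches the manner of the following /θ/, identifying this as manner assimilation.
Place and voice are unchanged, so the assimilation is partial, not total.
The same holds elsewhere in the data: /ʈ/ → [ʂ] before /v/ (stop → fricative, matching a fricative); /ɖ/ → [ʐ] before /ʁ/ (stop → fricative, matching a fricative) — only manner changes, and always toward the following segment.
No alternation appears in [ŋʊɢɢɔ], [bʊɢpɛɖʊ]: there the adjacent consonants already agree in manner (/ɢ/ and /ɢ/ are both stops; /ɢ/ and /p/ are both stops), so these forms are consistent with the same rule.
Since the segment that changes precedes the conditioning segment, the assimilation is regressive.

regressive manner assimilation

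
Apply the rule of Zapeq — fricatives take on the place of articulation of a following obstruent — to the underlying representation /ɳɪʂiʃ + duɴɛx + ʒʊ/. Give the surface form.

/ʃ/ is a voiceless postalveolar fricative. The following trigger /d/ is alveolar, so /ʃ/ must become alveolar as well.
A voiceless alveolar fricative is [s], so the surface segment is [s].
At the second juncture, /x/ likewise becomes [ʃ] adjacent to /ʒ/.

[ɳɪʂisduɴɛʃʒʊ]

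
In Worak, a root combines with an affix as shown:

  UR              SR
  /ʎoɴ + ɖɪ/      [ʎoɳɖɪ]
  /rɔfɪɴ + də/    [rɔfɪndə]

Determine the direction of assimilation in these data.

Underlying /ɴ/ is realised as [ɳ] next to /ɖ/; /ɖ/ itself does not change.
The change uvular → retroflex matches the place of the following /ɖ/, identifying this as place assimilation.
Checking the remaining alternation: /ɴ/ → [n] before /d/ (uvular → alveolar, matching alveolar) — only place changes, and always toward the following segment.
The trigger is the following segment, so the direction is regressive (anticipatory).

regressive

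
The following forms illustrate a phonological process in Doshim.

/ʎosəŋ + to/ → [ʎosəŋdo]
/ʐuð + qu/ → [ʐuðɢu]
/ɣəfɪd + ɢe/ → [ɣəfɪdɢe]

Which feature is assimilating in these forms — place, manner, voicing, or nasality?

voicing

The segment that alternates is /t/, which surfaces as [d] when adjacent to /ŋ/.
/t/ is voiceless while /ŋ/ is voiced; the output [d] is voiced, matching the trigger — so the feature that spreads is voicing.
The other alternating form patterns the same way: /q/ → [ɢ] after /ð/ (voiceless → voiced, matching voiced) — only voicing changes, and always toward the preceding segment.
Nothing changes in [ɣəfɪdɢe]: there the adjacent consonants already agree in voicing (/ɢ/ and /d/ are both voiced), so this form is consistent with the same rule.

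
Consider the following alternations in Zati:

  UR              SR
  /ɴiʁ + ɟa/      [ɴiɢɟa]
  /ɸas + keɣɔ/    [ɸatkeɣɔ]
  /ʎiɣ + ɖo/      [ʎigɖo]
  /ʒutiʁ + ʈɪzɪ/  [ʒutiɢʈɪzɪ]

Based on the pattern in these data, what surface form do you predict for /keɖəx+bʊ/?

The data show regressive manner assimilation: /ʁ/ → [ɢ] before /ɟ/; /s/ → [t] before /k/; /ɣ/ → [g] before /ɖ/; /ʁ/ → [ɢ] before /ʈ/. In each pair only manner changes, matching the following consonant, while place and voice stay constant.
/x/ is a voiceless velar fricative. The following trigger /b/ is a stop, so /x/ must become a stop as well.
The voiceless velar stop is [k], so /x/ → [k].

[keɖəkbʊ]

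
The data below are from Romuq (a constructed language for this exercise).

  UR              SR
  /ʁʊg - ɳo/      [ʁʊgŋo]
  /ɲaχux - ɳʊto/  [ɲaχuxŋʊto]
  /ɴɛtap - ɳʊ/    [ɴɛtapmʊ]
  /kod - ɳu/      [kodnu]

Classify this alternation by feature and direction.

Comparing underlying and surface forms, /ɳ/ → [ŋ] is the alternation; the neighbouring /g/ is constant.
/ɳ/ is retroflex while /g/ is velar; the output [ŋ] is velar, matching the trigger — so the feature that spreads is place.
Manner and voice are unchanged, so the assimilation is partial, not total.
The same holds elsewhere in the data: /ɳ/ → [ŋ] after /x/ (retroflex → velar, matching velar); /ɳ/ → [m] after /p/ (retroflex → bilabial, matching bilabial); /ɳ/ → [n] after /d/ (retroflex → alveolar, matching alveolar) — only place changes, and always toward the preceding segment.
The trigger is the preceding segment, so the direction is progressive (perseverative).

progressive place assimilation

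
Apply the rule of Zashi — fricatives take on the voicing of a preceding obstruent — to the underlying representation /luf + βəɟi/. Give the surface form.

The rule targets /β/ (voiced bilabial fricative), which sits after the trigger /f/ (voiceless).
A voiceless bilabial fricative is [ɸ], so the surface segment is [ɸ].

[lufɸəɟi]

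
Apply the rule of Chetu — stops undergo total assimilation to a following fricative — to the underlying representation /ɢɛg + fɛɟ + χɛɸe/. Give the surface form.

[ɢɛffɛχχɛɸe]

/g/ is the segment targeted by the rule; it sits immediately before /f/, so it assimilates completely and surfaces as [f].
The same rule applies at the second boundary: /ɟ/ → [χ] next to /χ/.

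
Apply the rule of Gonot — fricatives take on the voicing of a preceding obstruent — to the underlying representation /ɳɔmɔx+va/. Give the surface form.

/v/ is a voiced labiodental fricative. The preceding trigger /x/ is voiceless, so /v/ must become voiceless as well.
A voiceless labiodental fricative is [f], so the surface segment is [f].

[ɳɔmɔxfa]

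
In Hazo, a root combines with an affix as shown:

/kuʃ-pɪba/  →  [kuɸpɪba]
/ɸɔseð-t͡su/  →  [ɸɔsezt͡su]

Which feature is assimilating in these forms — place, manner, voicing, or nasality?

Underlying /ʃ/ is realised as [ɸ] next to /p/; /p/ itself does not change.
The change postalveolar → bilabial matches the place of the following /p/, identifying this as place assimilation.
Checking the remaining alternation: /ð/ → [z] before /t͡s/ (dental → alveolar, matching alveolar) — only place changes, and always toward the following segment.

place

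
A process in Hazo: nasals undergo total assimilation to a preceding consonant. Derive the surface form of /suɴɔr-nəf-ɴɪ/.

[suɴɔrrəffɪ]

/n/ is the segment targeted by the rule; it sits immediately after /r/, so it assimilates completely and surfaces as [r].
The same rule applies at the second boundary: /ɴ/ → [f] next to /f/.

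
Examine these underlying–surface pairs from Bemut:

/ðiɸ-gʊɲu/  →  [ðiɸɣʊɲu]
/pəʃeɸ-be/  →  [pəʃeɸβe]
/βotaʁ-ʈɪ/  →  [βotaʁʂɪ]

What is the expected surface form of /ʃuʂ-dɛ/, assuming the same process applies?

[ʃuʂzɛ]

The data show progressive manner assimilation: /g/ → [ɣ] after /ɸ/; /b/ → [β] after /ɸ/; /ʈ/ → [ʂ] after /ʁ/. In each pair only manner changes, matching the preceding consonant, while place and voice stay constant.
/d/ is a voiced alveolar stop. The preceding trigger /ʂ/ is a fricative, so /d/ must become a fricative as well.
The voiced alveolar fricative is [z], so /d/ → [z].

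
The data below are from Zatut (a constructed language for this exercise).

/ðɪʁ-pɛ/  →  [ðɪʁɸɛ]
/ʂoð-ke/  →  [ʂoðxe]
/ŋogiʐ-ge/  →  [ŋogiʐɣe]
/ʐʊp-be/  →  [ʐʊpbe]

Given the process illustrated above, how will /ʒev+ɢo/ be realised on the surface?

[ʒevʁo]

The data show progressive manner assimilation: /p/ → [ɸ] after /ʁ/; /k/ → [x] after /ð/; /g/ → [ɣ] after /ʐ/. In each pair only manner changes, matching the preceding consonant, while place and voice stay constant.
No alternation appears in [ʐʊpbe]: there the adjacent consonants already agree in manner (/b/ and /p/ are both stops), so this form is consistent with the same rule.
The rule targets /ɢ/ (voiced uvular stop), which sits after the trigger /v/ (fricative).
The voiced uvular fricative is [ʁ], so /ɢ/ → [ʁ].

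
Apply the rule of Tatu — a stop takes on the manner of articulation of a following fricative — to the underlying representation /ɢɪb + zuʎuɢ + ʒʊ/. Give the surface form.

[ɢɪβzuʎuʁʒʊ]

/b/ is a voiced bilabial stop. The following trigger /z/ is a fricative, so /b/ must become a fricative as well.
Changing only its manner to fricative gives [β] — the voiced bilabial fricative.
The same rule applies at the second boundary: /ɢ/ → [ʁ] next to /ʒ/.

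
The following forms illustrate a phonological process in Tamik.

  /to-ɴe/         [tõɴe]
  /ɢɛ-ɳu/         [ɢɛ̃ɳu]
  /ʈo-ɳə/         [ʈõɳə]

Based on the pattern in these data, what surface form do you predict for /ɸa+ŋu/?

The data show regressive nasality assimilation (vowel nasalisation): /o/ → [õ] before /ɴ/; /ɛ/ → [ɛ̃] before /ɳ/; /o/ → [õ] before /ɳ/ — a vowel is nasalised by an immediately following nasal consonant.
The vowel /a/ is adjacent to the following nasal /ŋ/, so it acquires [+nasal] and surfaces as [ã].

[ɸãŋu]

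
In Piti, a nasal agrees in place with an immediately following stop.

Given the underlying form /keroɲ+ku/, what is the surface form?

[keroŋku]

The rule targets /ɲ/ (voiced palatal nasal), which sits before the trigger /k/ (velar).
The voiced velar nasal is [ŋ], so /ɲ/ → [ŋ].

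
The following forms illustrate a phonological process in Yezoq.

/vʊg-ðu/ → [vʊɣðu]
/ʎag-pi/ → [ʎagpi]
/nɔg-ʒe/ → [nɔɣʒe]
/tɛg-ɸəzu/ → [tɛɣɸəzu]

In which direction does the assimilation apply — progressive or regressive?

Comparing underlying and surface forms, /g/ → [ɣ] is the alternation; the neighbouring /ð/ is constant.
The change stop → fricative matches the manner of the following /ð/, identifying this as manner assimilation.
Checking the remaining alternations: /g/ → [ɣ] before /ʒ/ (stop → fricative, matching a fricative); /g/ → [ɣ] before /ɸ/ (stop → fricative, matching a fricative) — only manner changes, and always toward the following segment.
No alternation appears in [ʎagpi]: there the adjacent consonants already agree in manner (/g/ and /p/ are both stops), so this form is consistent with the same rule.
The trigger is the following segment, so the direction is regressive (anticipatory).

regressive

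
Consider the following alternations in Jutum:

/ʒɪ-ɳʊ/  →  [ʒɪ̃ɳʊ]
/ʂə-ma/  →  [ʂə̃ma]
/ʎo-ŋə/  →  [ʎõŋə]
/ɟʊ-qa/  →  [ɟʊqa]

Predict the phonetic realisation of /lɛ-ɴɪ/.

[lɛ̃ɴɪ]

The data show regressive nasality assimilation (vowel nasalisation): /ɪ/ → [ɪ̃] before /ɳ/; /ə/ → [ə̃] before /m/; /o/ → [õ] before /ŋ/ — a vowel is nasalised by an immediately following nasal consonant.
No change occurs in [ɟʊqa] because the vowel at the boundary is adjacent to an oral consonant, not a nasal (/ʊ/ next to /q/).
/ɛ/ sits next to the nasal /ɴ/ and is therefore nasalised to [ɛ̃].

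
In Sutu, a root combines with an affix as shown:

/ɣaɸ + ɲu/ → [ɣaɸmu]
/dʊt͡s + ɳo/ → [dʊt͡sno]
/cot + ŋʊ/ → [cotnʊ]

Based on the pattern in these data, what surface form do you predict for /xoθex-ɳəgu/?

The data show progressive place assimilation: /ɲ/ → [m] after /ɸ/; /ɳ/ → [n] after /t͡s/; /ŋ/ → [n] after /t/. In each pair only place changes, matching the preceding consonant, while manner and voice stay constant.
The rule targets /ɳ/ (voiced retroflex nasal), which sits after the trigger /x/ (velar).
Changing only its place to velar gives [ŋ] — the voiced velar nasal.

[xoθexŋəgu]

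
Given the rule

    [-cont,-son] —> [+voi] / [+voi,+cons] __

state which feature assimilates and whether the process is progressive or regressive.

The target ([-cont,-son], stops) acquires [+voi] next to a voiced consonant ([+voi,+cons]) — it takes on the voicing of its neighbour, so the feature that spreads is voicing.
Since the environment is written before the underscore, the trigger precedes the target; the direction is progressive.

progressive voicing assimilation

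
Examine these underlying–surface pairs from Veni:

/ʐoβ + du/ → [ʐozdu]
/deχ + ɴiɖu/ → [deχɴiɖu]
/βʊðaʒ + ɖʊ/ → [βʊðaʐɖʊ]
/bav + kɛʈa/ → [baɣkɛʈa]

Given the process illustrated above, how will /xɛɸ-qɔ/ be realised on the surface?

[xɛχqɔ]

The data show regressive place assimilation: /β/ → [z] before /d/; /ʒ/ → [ʐ] before /ɖ/; /v/ → [ɣ] before /k/. In each pair only place changes, matching the following consonant, while manner and voice stay constant.
No alternation appears in [deχɴiɖu]: there the adjacent consonants already agree in place (/χ/ and /ɴ/ are both uvular), so this form is consistent with the same rule.
/ɸ/ is a voiceless bilabial fricative. The following trigger /q/ is uvular, so /ɸ/ must become uvular as well.
Changing only its place to uvular gives [χ] — the voiceless uvular fricative.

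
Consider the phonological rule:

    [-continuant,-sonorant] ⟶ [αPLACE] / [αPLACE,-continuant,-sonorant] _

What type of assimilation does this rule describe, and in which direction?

The shared variable α links the value of the place features (abbreviated [PLACE]) on the target to the same value on the neighbouring segment, so place is the feature that assimilates.
The conditioning segment sits to the left of the focus bar, meaning the trigger precedes the segment that changes — progressive assimilation.

progressive place assimilation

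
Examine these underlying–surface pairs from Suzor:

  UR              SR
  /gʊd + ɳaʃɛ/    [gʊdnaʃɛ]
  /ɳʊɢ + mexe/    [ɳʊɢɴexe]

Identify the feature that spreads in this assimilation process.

place

The segment that alternates is /ɳ/, which surfaces as [n] when adjacent to /d/.
The change retroflex → alveolar matches the place of the preceding /d/, identifying this as place assimilation.
The other alternating form patterns the same way: /m/ → [ɴ] after /ɢ/ (bilabial → uvular, matching uvular) — only place changes, and always toward the preceding segment.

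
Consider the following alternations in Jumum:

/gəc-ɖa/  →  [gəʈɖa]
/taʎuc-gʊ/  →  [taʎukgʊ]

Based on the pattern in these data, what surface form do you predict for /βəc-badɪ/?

The data show regressive place assimilation: /c/ → [ʈ] before /ɖ/; /c/ → [k] before /g/. In each pair only place changes, matching the following consonant, while manner and voice stay constant.
/c/ is a voiceless palatal stop. The following trigger /b/ is bilabial, so /c/ must become bilabial as well.
A voiceless bilabial stop is [p], so the surface segment is [p].

[βəpbadɪ]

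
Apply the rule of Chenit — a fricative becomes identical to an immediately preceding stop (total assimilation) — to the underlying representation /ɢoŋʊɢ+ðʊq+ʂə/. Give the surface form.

/ð/ is the segment targeted by the rule; it sits immediately after /ɢ/, so it assimilates completely and surfaces as [ɢ].
At the second juncture, /ʂ/ likewise becomes [q] adjacent to /q/.

[ɢoŋʊɢɢʊqqə]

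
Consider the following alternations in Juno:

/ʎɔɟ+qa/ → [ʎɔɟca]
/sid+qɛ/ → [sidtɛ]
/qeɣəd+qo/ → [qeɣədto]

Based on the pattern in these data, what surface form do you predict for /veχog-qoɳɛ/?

The data show progressive place assimilation: /q/ → [c] after /ɟ/; /q/ → [t] after /d/. In each pair only place changes, matching the preceding consonant, while manner and voice stay constant.
/q/ is a voiceless uvular stop. The preceding trigger /g/ is velar, so /q/ must become velar as well.
The voiceless velar stop is [k], so /q/ → [k].

[veχogkoɳɛ]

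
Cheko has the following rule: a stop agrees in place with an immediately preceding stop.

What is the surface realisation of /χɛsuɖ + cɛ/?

[χɛsuɖʈɛ]

/c/ is a voiceless palatal stop. The preceding trigger /ɖ/ is retroflex, so /c/ must become retroflex as well.
The voiceless retroflex stop is [ʈ], so /c/ → [ʈ].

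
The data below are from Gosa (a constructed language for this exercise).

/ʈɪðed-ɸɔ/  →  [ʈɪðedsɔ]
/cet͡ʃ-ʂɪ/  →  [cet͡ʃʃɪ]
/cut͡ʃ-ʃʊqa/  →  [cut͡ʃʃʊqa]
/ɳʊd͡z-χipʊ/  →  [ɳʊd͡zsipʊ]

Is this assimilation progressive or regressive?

The segment that alternates is /ɸ/, which surfaces as [s] when adjacent to /d/.
The change bilabial → alveolar matches the place of the preceding /d/, identifying this as place assimilation.
The same holds elsewhere in the data: /ʂ/ → [ʃ] after /t͡ʃ/ (retroflex → postalveolar, matching postalveolar); /χ/ → [s] after /d͡z/ (uvular → alveolar, matching alveolar) — only place changes, and always toward the preceding segment.
No alternation appears in [cut͡ʃʃʊqa]: there the adjacent consonants already agree in place (/ʃ/ and /t͡ʃ/ are both postalveolar), so this form is consistent with the same rule.
Since the segment that changes follows the conditioning segment, the assimilation is progressive.

progressive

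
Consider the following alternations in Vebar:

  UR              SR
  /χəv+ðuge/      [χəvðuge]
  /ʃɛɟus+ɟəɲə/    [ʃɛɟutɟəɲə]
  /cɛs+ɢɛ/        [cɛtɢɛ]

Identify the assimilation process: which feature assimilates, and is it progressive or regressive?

The segment that alternates is /s/, which surfaces as [t] when adjacent to /ɟ/.
/s/ is a fricative while /ɟ/ is a stop; the output [t] is a stop, matching the trigger — so the feature that spreads is manner.
Place and voice are unchanged, so the assimilation is partial, not total.
Checking the remaining alternation: /s/ → [t] before /ɢ/ (fricative → stop, matching a stop) — only manner changes, and always toward the following segment.
No alternation appears in [χəvðuge]: there the adjacent consonants already agree in manner (/v/ and /ð/ are both fricatives), so this form is consistent with the same rule.
The trigger is the following segment, so the direction is regressive (anticipatory).

regressive manner assimilation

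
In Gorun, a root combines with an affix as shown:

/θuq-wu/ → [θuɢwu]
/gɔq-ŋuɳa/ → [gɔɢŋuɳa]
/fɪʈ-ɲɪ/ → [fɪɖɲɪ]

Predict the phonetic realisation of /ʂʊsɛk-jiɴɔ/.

The data show regressive voicing assimilation: /q/ → [ɢ] before /w/; /q/ → [ɢ] before /ŋ/; /ʈ/ → [ɖ] before /ɲ/. In each pair only voicing changes, matching the following consonant, while place and manner stay constant.
The rule targets /k/ (voiceless velar stop), which sits before the trigger /j/ (voiced).
Changing only its voicing to voiced gives [g] — the voiced velar stop.

[ʂʊsɛgjiɴɔ]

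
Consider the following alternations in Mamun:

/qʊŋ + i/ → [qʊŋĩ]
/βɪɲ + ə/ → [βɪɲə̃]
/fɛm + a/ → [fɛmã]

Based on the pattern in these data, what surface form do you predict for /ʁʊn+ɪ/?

[ʁʊnɪ̃]

The data show progressive nasality assimilation (vowel nasalisation): /i/ → [ĩ] after /ŋ/; /ə/ → [ə̃] after /ɲ/; /a/ → [ã] after /m/ — a vowel is nasalised by an immediately preceding nasal consonant.
The vowel /ɪ/ is adjacent to the preceding nasal /n/, so it acquires [+nasal] and surfaces as [ɪ̃].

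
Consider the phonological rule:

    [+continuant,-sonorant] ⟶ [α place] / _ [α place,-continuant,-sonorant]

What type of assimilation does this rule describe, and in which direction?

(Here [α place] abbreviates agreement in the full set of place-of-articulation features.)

regressive place assimilation

The shared variable α links the value of the place features (abbreviated [place]) on the target to the same value on the neighbouring segment, so place is the feature that assimilates.
The conditioning segment sits to the right of the focus bar, meaning the trigger follows the segment that changes — regressive assimilation.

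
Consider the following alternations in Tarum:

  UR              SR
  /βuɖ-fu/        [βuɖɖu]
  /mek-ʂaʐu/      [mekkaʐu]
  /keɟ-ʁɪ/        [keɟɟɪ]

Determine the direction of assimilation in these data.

Comparing underlying and surface forms, /f/ → [ɖ] is the alternation; the neighbouring /ɖ/ is constant.
The output [ɖ] is identical to the trigger /ɖ/ — every feature (place, manner, voicing) has been copied — so this is total assimilation.
The remaining alternations confirm this: /ʂ/ → [k] after /k/; /ʁ/ → [ɟ] after /ɟ/ — in each case the output is a copy of the preceding consonant.
The trigger is the preceding segment, so the direction is progressive (perseverative).

progressive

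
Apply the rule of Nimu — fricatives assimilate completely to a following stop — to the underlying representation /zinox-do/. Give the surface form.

/x/ is the segment targeted by the rule; it sits immediately before /d/, so it assimilates completely and surfaces as [d].

[zinoddo]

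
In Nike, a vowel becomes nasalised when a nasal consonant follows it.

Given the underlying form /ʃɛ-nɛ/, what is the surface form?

[ʃɛ̃nɛ]

The vowel /ɛ/ is adjacent to the following nasal /n/, so it acquires [+nasal] and surfaces as [ɛ̃].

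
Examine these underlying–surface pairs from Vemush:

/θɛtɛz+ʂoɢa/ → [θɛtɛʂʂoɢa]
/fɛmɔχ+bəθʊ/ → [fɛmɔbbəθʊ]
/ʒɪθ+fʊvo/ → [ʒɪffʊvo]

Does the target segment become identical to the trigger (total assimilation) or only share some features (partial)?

The segment that alternates is /z/, which surfaces as [ʂ] when adjacent to /ʂ/.
The output [ʂ] is identical to the trigger /ʂ/ — every feature (place, manner, voicing) has been copied — so this is total assimilation.
The other forms behave the same way: /χ/ → [b] before /b/; /θ/ → [f] before /f/ — in each case the output is a copy of the following consonant.

total assimilation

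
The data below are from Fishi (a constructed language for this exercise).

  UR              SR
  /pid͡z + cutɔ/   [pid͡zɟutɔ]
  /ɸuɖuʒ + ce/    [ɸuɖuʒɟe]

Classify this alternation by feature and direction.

The segment that alternates is /c/, which surfaces as [ɟ] when adjacent to /d͡z/.
The change voiceless → voiced matches the voicing of the preceding /d͡z/, identifying this as voicing assimilation.
Place and manner are unchanged, so the assimilation is partial, not total.
The same holds elsewhere in the data: /c/ → [ɟ] after /ʒ/ (voiceless → voiced, matching voiced) — only voicing changes, and always toward the preceding segment.
Since the segment that changes follows the conditioning segment, the assimilation is progressive.

progressive voicing assimilation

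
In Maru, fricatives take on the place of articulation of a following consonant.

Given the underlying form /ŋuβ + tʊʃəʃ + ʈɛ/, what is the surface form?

[ŋuztʊʃəʂʈɛ]

The rule targets /β/ (voiced bilabial fricative), which sits before the trigger /t/ (alveolar).
A voiced alveolar fricative is [z], so the surface segment is [z].
The same rule applies at the second boundary: /ʃ/ → [ʂ] next to /ʈ/.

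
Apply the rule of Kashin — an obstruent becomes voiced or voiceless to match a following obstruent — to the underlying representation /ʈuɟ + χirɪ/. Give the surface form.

The rule targets /ɟ/ (voiced palatal stop), which sits before the trigger /χ/ (voiceless).
The voiceless palatal stop is [c], so /ɟ/ → [c].

[ʈucχirɪ]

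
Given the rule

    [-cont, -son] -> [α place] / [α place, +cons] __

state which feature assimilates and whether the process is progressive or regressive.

The rule copies the place features (abbreviated [place]) from the environment onto the target, so the assimilating feature is place.
The conditioning segment sits to the left of the focus bar, meaning the trigger precedes the segment that changes — progressive assimilation.

progressive place assimilation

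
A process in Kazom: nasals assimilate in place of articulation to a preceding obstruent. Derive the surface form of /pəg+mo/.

[pəgŋo]

/m/ is a voiced bilabial nasal. The preceding trigger /g/ is velar, so /m/ must become velar as well.
The voiced velar nasal is [ŋ], so /m/ → [ŋ].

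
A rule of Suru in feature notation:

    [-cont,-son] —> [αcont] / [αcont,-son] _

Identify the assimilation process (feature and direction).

progressive manner assimilation

The shared variable α links the value of [cont] on the target to that of the neighbouring obstruent. [cont] distinguishes stops from fricatives — a manner-of-articulation feature — so this is manner assimilation.
Since the environment is written before the underscore, the trigger precedes the target; the direction is progressive.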